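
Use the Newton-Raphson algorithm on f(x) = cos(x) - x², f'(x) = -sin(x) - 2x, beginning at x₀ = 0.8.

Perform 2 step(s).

f(x) = cos(x) - x²
f'(x) = -sin(x) - 2x
x₀ = 0.8

Newton-Raphson formula: x_{n+1} = x_n - f(x_n)/f'(x_n)

Iteration 1:
  f(0.800000) = 0.056707
  f'(0.800000) = -2.317356
  x_1 = 0.800000 - 0.056707/(-2.317356) = 0.824470
Iteration 2:
  f(0.824470) = -0.000806
  f'(0.824470) = -2.383129
  x_2 = 0.824470 - (-0.000806)/(-2.383129) = 0.824132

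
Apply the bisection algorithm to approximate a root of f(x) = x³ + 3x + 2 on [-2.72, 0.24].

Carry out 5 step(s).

f(x) = x³ + 3x + 2
Initial interval: [-2.72, 0.24]

Iteration 1:
  c_1 = (-2.720000 + 0.240000)/2 = -1.240000
  f(c_1) = f(-1.240000) = -3.626624
  f(a) × f(c) ≥ 0, new interval: [-1.240000, 0.240000]
Iteration 2:
  c_2 = (-1.240000 + 0.240000)/2 = -0.500000
  f(c_2) = f(-0.500000) = 0.375000
  f(a) × f(c) < 0, new interval: [-1.240000, -0.500000]
Iteration 3:
  c_3 = (-1.240000 + (-0.500000))/2 = -0.870000
  f(c_3) = f(-0.870000) = -1.268503
  f(a) × f(c) ≥ 0, new interval: [-0.870000, -0.500000]
Iteration 4:
  c_4 = (-0.870000 + (-0.500000))/2 = -0.685000
  f(c_4) = f(-0.685000) = -0.376419
  f(a) × f(c) ≥ 0, new interval: [-0.685000, -0.500000]
Iteration 5:
  c_5 = (-0.685000 + (-0.500000))/2 = -0.592500
  f(c_5) = f(-0.592500) = 0.014499
  f(a) × f(c) < 0, new interval: [-0.685000, -0.592500]

After 5 iteration(s), the approximation is c_5 = -0.592500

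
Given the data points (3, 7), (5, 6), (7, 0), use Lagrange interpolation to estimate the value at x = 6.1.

Lagrange interpolation formula:
P(x) = Σ yᵢ × Lᵢ(x)
where Lᵢ(x) = Π_{j≠i} (x - xⱼ)/(xᵢ - xⱼ)

L_0(6.1) = (6.1 - 5)/(3 - 5) × (6.1 - 7)/(3 - 7) = -0.123750
L_1(6.1) = (6.1 - 3)/(5 - 3) × (6.1 - 7)/(5 - 7) = 0.697500
L_2(6.1) = (6.1 - 3)/(7 - 3) × (6.1 - 5)/(7 - 5) = 0.426250

P(6.1) = 7×L_0(6.1) + 6×L_1(6.1) + 0×L_2(6.1)
P(6.1) = 3.318750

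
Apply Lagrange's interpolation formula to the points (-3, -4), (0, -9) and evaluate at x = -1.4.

Lagrange interpolation formula:
P(x) = Σ yᵢ × Lᵢ(x)
where Lᵢ(x) = Π_{j≠i} (x - xⱼ)/(xᵢ - xⱼ)

L_0(-1.4) = (-1.4 - 0)/(-3 - 0) = 0.466667
L_1(-1.4) = (-1.4 - (-3))/(0 - (-3)) = 0.533333

P(-1.4) = (-4)×L_0(-1.4) + (-9)×L_1(-1.4)
P(-1.4) = -6.666667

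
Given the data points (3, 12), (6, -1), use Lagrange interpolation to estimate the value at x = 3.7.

Lagrange interpolation formula:
P(x) = Σ yᵢ × Lᵢ(x)
where Lᵢ(x) = Π_{j≠i} (x - xⱼ)/(xᵢ - xⱼ)

L_0(3.7) = (3.7 - 6)/(3 - 6) = 0.766667
L_1(3.7) = (3.7 - 3)/(6 - 3) = 0.233333

P(3.7) = 12×L_0(3.7) + (-1)×L_1(3.7)
P(3.7) = 8.966667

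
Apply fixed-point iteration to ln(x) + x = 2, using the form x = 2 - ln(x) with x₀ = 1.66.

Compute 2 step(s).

Equation: ln(x) + x = 2
Fixed-point form: x = 2 - ln(x)
x₀ = 1.66

x_1 = g(1.660000) = 1.493182
x_2 = g(1.493182) = 1.599090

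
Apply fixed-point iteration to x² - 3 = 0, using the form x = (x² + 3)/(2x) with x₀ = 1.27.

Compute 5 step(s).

Equation: x² - 3 = 0
Fixed-point form: x = (x² + 3)/(2x)
x₀ = 1.27

x_1 = g(1.270000) = 1.816102
x_2 = g(1.816102) = 1.733996
x_3 = g(1.733996) = 1.732052
x_4 = g(1.732052) = 1.732051
x_5 = g(1.732051) = 1.732051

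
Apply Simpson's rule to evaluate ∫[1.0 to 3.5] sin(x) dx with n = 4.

f(x) = sin(x)
a = 1.0, b = 3.5, n = 4
h = (b - a)/n = 0.625000

Simpson's rule: (h/3)[f(x₀) + 4f(x₁) + 2f(x₂) + ... + f(xₙ)]

x_0 = 1.0000, f(x_0) = 0.841471, coefficient = 1
x_1 = 1.6250, f(x_1) = 0.998531, coefficient = 4
x_2 = 2.2500, f(x_2) = 0.778073, coefficient = 2
x_3 = 2.8750, f(x_3) = 0.263446, coefficient = 4
x_4 = 3.5000, f(x_4) = -0.350783, coefficient = 1

I ≈ (0.625000/3) × 7.094743 = 1.478072
Exact value: 1.476759
Error: 0.001313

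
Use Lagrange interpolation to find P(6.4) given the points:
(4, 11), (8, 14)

Lagrange interpolation formula:
P(x) = Σ yᵢ × Lᵢ(x)
where Lᵢ(x) = Π_{j≠i} (x - xⱼ)/(xᵢ - xⱼ)

L_0(6.4) = (6.4 - 8)/(4 - 8) = 0.400000
L_1(6.4) = (6.4 - 4)/(8 - 4) = 0.600000

P(6.4) = 11×L_0(6.4) + 14×L_1(6.4)
P(6.4) = 12.800000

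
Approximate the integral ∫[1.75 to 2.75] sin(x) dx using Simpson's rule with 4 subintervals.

f(x) = sin(x)
a = 1.75, b = 2.75, n = 4
h = (b - a)/n = 0.250000

Simpson's rule: (h/3)[f(x₀) + 4f(x₁) + 2f(x₂) + ... + f(xₙ)]

x_0 = 1.7500, f(x_0) = 0.983986, coefficient = 1
x_1 = 2.0000, f(x_1) = 0.909297, coefficient = 4
x_2 = 2.2500, f(x_2) = 0.778073, coefficient = 2
x_3 = 2.5000, f(x_3) = 0.598472, coefficient = 4
x_4 = 2.7500, f(x_4) = 0.381661, coefficient = 1

I ≈ (0.250000/3) × 8.952872 = 0.746073
Exact value: 0.746056
Error: 0.000016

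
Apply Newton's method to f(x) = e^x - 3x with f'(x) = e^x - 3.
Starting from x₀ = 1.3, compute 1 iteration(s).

f(x) = e^x - 3x
f'(x) = e^x - 3
x₀ = 1.3

Newton-Raphson formula: x_{n+1} = x_n - f(x_n)/f'(x_n)

Iteration 1:
  f(1.300000) = -0.230703
  f'(1.300000) = 0.669297
  x_1 = 1.300000 - (-0.230703)/0.669297 = 1.644695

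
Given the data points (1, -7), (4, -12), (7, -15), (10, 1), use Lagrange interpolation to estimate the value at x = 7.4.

Lagrange interpolation formula:
P(x) = Σ yᵢ × Lᵢ(x)
where Lᵢ(x) = Π_{j≠i} (x - xⱼ)/(xᵢ - xⱼ)

L_0(7.4) = (7.4 - 4)/(1 - 4) × (7.4 - 7)/(1 - 7) × (7.4 - 10)/(1 - 10) = 0.021827
L_1(7.4) = (7.4 - 1)/(4 - 1) × (7.4 - 7)/(4 - 7) × (7.4 - 10)/(4 - 10) = -0.123259
L_2(7.4) = (7.4 - 1)/(7 - 1) × (7.4 - 4)/(7 - 4) × (7.4 - 10)/(7 - 10) = 1.047704
L_3(7.4) = (7.4 - 1)/(10 - 1) × (7.4 - 4)/(10 - 4) × (7.4 - 7)/(10 - 7) = 0.053728

P(7.4) = (-7)×L_0(7.4) + (-12)×L_1(7.4) + (-15)×L_2(7.4) + 1×L_3(7.4)
P(7.4) = -14.335506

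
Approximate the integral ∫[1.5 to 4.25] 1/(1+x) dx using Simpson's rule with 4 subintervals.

f(x) = 1/(1+x)
a = 1.5, b = 4.25, n = 4
h = (b - a)/n = 0.687500

Simpson's rule: (h/3)[f(x₀) + 4f(x₁) + 2f(x₂) + ... + f(xₙ)]

x_0 = 1.5000, f(x_0) = 0.400000, coefficient = 1
x_1 = 2.1875, f(x_1) = 0.313725, coefficient = 4
x_2 = 2.8750, f(x_2) = 0.258065, coefficient = 2
x_3 = 3.5625, f(x_3) = 0.219178, coefficient = 4
x_4 = 4.2500, f(x_4) = 0.190476, coefficient = 1

I ≈ (0.687500/3) × 3.238220 = 0.742092
Exact value: 0.741937
Error: 0.000155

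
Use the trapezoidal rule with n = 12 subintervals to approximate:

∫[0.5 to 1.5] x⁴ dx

f(x) = x⁴
a = 0.5, b = 1.5, n = 12
h = (b - a)/n = 0.083333

Trapezoidal rule: (h/2)[f(x₀) + 2f(x₁) + 2f(x₂) + ... + f(xₙ)]

x_0 = 0.5000, f(x_0) = 0.062500, coefficient = 1
x_1 = 0.5833, f(x_1) = 0.115789, coefficient = 2
x_2 = 0.6667, f(x_2) = 0.197531, coefficient = 2
x_3 = 0.7500, f(x_3) = 0.316406, coefficient = 2
x_4 = 0.8333, f(x_4) = 0.482253, coefficient = 2
x_5 = 0.9167, f(x_5) = 0.706067, coefficient = 2
x_6 = 1.0000, f(x_6) = 1.000000, coefficient = 2
x_7 = 1.0833, f(x_7) = 1.377363, coefficient = 2
x_8 = 1.1667, f(x_8) = 1.852623, coefficient = 2
x_9 = 1.2500, f(x_9) = 2.441406, coefficient = 2
x_10 = 1.3333, f(x_10) = 3.160494, coefficient = 2
x_11 = 1.4167, f(x_11) = 4.027826, coefficient = 2
x_12 = 1.5000, f(x_12) = 5.062500, coefficient = 1

I ≈ (0.083333/2) × 36.480517 = 1.520022
Exact value: 1.512500
Error: 0.007522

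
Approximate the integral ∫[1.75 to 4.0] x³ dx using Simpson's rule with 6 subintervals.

f(x) = x³
a = 1.75, b = 4.0, n = 6
h = (b - a)/n = 0.375000

Simpson's rule: (h/3)[f(x₀) + 4f(x₁) + 2f(x₂) + ... + f(xₙ)]

x_0 = 1.7500, f(x_0) = 5.359375, coefficient = 1
x_1 = 2.1250, f(x_1) = 9.595703, coefficient = 4
x_2 = 2.5000, f(x_2) = 15.625000, coefficient = 2
x_3 = 2.8750, f(x_3) = 23.763672, coefficient = 4
x_4 = 3.2500, f(x_4) = 34.328125, coefficient = 2
x_5 = 3.6250, f(x_5) = 47.634766, coefficient = 4
x_6 = 4.0000, f(x_6) = 64.000000, coefficient = 1

I ≈ (0.375000/3) × 493.242188 = 61.655273
Exact value: 61.655273
Error: 0.000000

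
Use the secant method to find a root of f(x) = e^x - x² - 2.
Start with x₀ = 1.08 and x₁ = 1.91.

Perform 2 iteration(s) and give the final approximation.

f(x) = e^x - x² - 2
x₀ = 1.08, x₁ = 1.91

Secant formula: x_{n+1} = x_n - f(x_n)(x_n - x_{n-1})/(f(x_n) - f(x_{n-1}))

Iteration 1:
  f(1.080000) = -0.221720
  f(1.910000) = 1.104989
  x_2 = 1.910000 - 1.104989×(1.910000 - 1.080000)/(1.104989 - (-0.221720))
       = 1.218710
Iteration 2:
  f(1.910000) = 1.104989
  f(1.218710) = -0.102433
  x_3 = 1.218710 - (-0.102433)×(1.218710 - 1.910000)/(-0.102433 - 1.104989)
       = 1.277356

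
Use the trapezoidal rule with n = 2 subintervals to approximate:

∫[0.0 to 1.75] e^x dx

f(x) = e^x
a = 0.0, b = 1.75, n = 2
h = (b - a)/n = 0.875000

Trapezoidal rule: (h/2)[f(x₀) + 2f(x₁) + 2f(x₂) + ... + f(xₙ)]

x_0 = 0.0000, f(x_0) = 1.000000, coefficient = 1
x_1 = 0.8750, f(x_1) = 2.398875, coefficient = 2
x_2 = 1.7500, f(x_2) = 5.754603, coefficient = 1

I ≈ (0.875000/2) × 11.552353 = 5.054155
Exact value: 4.754603
Error: 0.299552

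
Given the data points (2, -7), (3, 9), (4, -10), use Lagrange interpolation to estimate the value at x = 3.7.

Lagrange interpolation formula:
P(x) = Σ yᵢ × Lᵢ(x)
where Lᵢ(x) = Π_{j≠i} (x - xⱼ)/(xᵢ - xⱼ)

L_0(3.7) = (3.7 - 3)/(2 - 3) × (3.7 - 4)/(2 - 4) = -0.105000
L_1(3.7) = (3.7 - 2)/(3 - 2) × (3.7 - 4)/(3 - 4) = 0.510000
L_2(3.7) = (3.7 - 2)/(4 - 2) × (3.7 - 3)/(4 - 3) = 0.595000

P(3.7) = (-7)×L_0(3.7) + 9×L_1(3.7) + (-10)×L_2(3.7)
P(3.7) = -0.625000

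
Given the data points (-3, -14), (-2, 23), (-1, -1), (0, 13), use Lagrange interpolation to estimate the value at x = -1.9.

Lagrange interpolation formula:
P(x) = Σ yᵢ × Lᵢ(x)
where Lᵢ(x) = Π_{j≠i} (x - xⱼ)/(xᵢ - xⱼ)

L_0(-1.9) = (-1.9 - (-2))/(-3 - (-2)) × (-1.9 - (-1))/(-3 - (-1)) × (-1.9 - 0)/(-3 - 0) = -0.028500
L_1(-1.9) = (-1.9 - (-3))/(-2 - (-3)) × (-1.9 - (-1))/(-2 - (-1)) × (-1.9 - 0)/(-2 - 0) = 0.940500
L_2(-1.9) = (-1.9 - (-3))/(-1 - (-3)) × (-1.9 - (-2))/(-1 - (-2)) × (-1.9 - 0)/(-1 - 0) = 0.104500
L_3(-1.9) = (-1.9 - (-3))/(0 - (-3)) × (-1.9 - (-2))/(0 - (-2)) × (-1.9 - (-1))/(0 - (-1)) = -0.016500

P(-1.9) = (-14)×L_0(-1.9) + 23×L_1(-1.9) + (-1)×L_2(-1.9) + 13×L_3(-1.9)
P(-1.9) = 21.711500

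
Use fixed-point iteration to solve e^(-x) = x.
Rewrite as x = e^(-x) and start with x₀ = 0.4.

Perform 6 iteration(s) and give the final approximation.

Equation: e^(-x) = x
Fixed-point form: x = e^(-x)
x₀ = 0.4

x_1 = g(0.400000) = 0.670320
x_2 = g(0.670320) = 0.511545
x_3 = g(0.511545) = 0.599569
x_4 = g(0.599569) = 0.549048
x_5 = g(0.549048) = 0.577499
x_6 = g(0.577499) = 0.561300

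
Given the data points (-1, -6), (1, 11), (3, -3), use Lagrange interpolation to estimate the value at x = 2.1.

Lagrange interpolation formula:
P(x) = Σ yᵢ × Lᵢ(x)
where Lᵢ(x) = Π_{j≠i} (x - xⱼ)/(xᵢ - xⱼ)

L_0(2.1) = (2.1 - 1)/(-1 - 1) × (2.1 - 3)/(-1 - 3) = -0.123750
L_1(2.1) = (2.1 - (-1))/(1 - (-1)) × (2.1 - 3)/(1 - 3) = 0.697500
L_2(2.1) = (2.1 - (-1))/(3 - (-1)) × (2.1 - 1)/(3 - 1) = 0.426250

P(2.1) = (-6)×L_0(2.1) + 11×L_1(2.1) + (-3)×L_2(2.1)
P(2.1) = 7.136250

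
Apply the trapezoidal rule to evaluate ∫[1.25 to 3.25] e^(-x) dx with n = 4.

f(x) = e^(-x)
a = 1.25, b = 3.25, n = 4
h = (b - a)/n = 0.500000

Trapezoidal rule: (h/2)[f(x₀) + 2f(x₁) + 2f(x₂) + ... + f(xₙ)]

x_0 = 1.2500, f(x_0) = 0.286505, coefficient = 1
x_1 = 1.7500, f(x_1) = 0.173774, coefficient = 2
x_2 = 2.2500, f(x_2) = 0.105399, coefficient = 2
x_3 = 2.7500, f(x_3) = 0.063928, coefficient = 2
x_4 = 3.2500, f(x_4) = 0.038774, coefficient = 1

I ≈ (0.500000/2) × 1.011481 = 0.252870
Exact value: 0.247731
Error: 0.005140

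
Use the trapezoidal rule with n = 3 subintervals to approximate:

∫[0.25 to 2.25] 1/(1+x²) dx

f(x) = 1/(1+x²)
a = 0.25, b = 2.25, n = 3
h = (b - a)/n = 0.666667

Trapezoidal rule: (h/2)[f(x₀) + 2f(x₁) + 2f(x₂) + ... + f(xₙ)]

x_0 = 0.2500, f(x_0) = 0.941176, coefficient = 1
x_1 = 0.9167, f(x_1) = 0.543396, coefficient = 2
x_2 = 1.5833, f(x_2) = 0.285149, coefficient = 2
x_3 = 2.2500, f(x_3) = 0.164948, coefficient = 1

I ≈ (0.666667/2) × 2.763214 = 0.921071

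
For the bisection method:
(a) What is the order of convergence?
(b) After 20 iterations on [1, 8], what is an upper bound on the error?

(a) Bisection has linear (order 1) convergence; the error is halved each step.

(b) Error bound = (b-a)/2^n = (8 - 1)/2^{20}
    = 7/2^{20}

(a) 1 (linear); (b) error ≤ 6.68e-06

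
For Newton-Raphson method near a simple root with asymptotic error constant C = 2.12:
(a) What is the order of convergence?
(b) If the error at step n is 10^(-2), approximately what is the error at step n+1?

(a) Newton-Raphson has quadratic (order 2) convergence near simple roots.
    This means |e_{n+1}| ≈ C|e_n|².

(b) With |e_n| = 10^(-2) and C = 2.12:
    |e_{n+1}| ≈ 2.12 × (10^(-2))² = 2.12 × 10^(-4)

(a) 2 (quadratic); (b) |e_{n+1}| ≈ 2.120e-04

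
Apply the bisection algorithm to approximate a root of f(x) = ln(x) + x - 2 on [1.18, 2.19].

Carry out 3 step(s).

f(x) = ln(x) + x - 2
Initial interval: [1.18, 2.19]

Iteration 1:
  c_1 = (1.180000 + 2.190000)/2 = 1.685000
  f(c_1) = f(1.685000) = 0.206766
  f(a) × f(c) < 0, new interval: [1.180000, 1.685000]
Iteration 2:
  c_2 = (1.180000 + 1.685000)/2 = 1.432500
  f(c_2) = f(1.432500) = -0.208079
  f(a) × f(c) ≥ 0, new interval: [1.432500, 1.685000]
Iteration 3:
  c_3 = (1.432500 + 1.685000)/2 = 1.558750
  f(c_3) = f(1.558750) = 0.002634
  f(a) × f(c) < 0, new interval: [1.432500, 1.558750]

After 3 iteration(s), the approximation is c_3 = 1.558750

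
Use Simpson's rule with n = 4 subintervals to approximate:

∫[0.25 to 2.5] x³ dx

f(x) = x³
a = 0.25, b = 2.5, n = 4
h = (b - a)/n = 0.562500

Simpson's rule: (h/3)[f(x₀) + 4f(x₁) + 2f(x₂) + ... + f(xₙ)]

x_0 = 0.2500, f(x_0) = 0.015625, coefficient = 1
x_1 = 0.8125, f(x_1) = 0.536377, coefficient = 4
x_2 = 1.3750, f(x_2) = 2.599609, coefficient = 2
x_3 = 1.9375, f(x_3) = 7.273193, coefficient = 4
x_4 = 2.5000, f(x_4) = 15.625000, coefficient = 1

I ≈ (0.562500/3) × 52.078125 = 9.764648
Exact value: 9.764648
Error: 0.000000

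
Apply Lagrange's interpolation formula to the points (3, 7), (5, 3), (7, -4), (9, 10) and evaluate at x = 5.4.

Lagrange interpolation formula:
P(x) = Σ yᵢ × Lᵢ(x)
where Lᵢ(x) = Π_{j≠i} (x - xⱼ)/(xᵢ - xⱼ)

L_0(5.4) = (5.4 - 5)/(3 - 5) × (5.4 - 7)/(3 - 7) × (5.4 - 9)/(3 - 9) = -0.048000
L_1(5.4) = (5.4 - 3)/(5 - 3) × (5.4 - 7)/(5 - 7) × (5.4 - 9)/(5 - 9) = 0.864000
L_2(5.4) = (5.4 - 3)/(7 - 3) × (5.4 - 5)/(7 - 5) × (5.4 - 9)/(7 - 9) = 0.216000
L_3(5.4) = (5.4 - 3)/(9 - 3) × (5.4 - 5)/(9 - 5) × (5.4 - 7)/(9 - 7) = -0.032000

P(5.4) = 7×L_0(5.4) + 3×L_1(5.4) + (-4)×L_2(5.4) + 10×L_3(5.4)
P(5.4) = 1.072000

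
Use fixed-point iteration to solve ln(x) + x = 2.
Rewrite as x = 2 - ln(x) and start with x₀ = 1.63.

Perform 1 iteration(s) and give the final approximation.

Equation: ln(x) + x = 2
Fixed-point form: x = 2 - ln(x)
x₀ = 1.63

x_1 = g(1.630000) = 1.511420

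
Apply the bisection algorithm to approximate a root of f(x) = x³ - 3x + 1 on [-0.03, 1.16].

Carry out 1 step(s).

f(x) = x³ - 3x + 1
Initial interval: [-0.03, 1.16]

Iteration 1:
  c_1 = (-0.030000 + 1.160000)/2 = 0.565000
  f(c_1) = f(0.565000) = -0.514638
  f(a) × f(c) < 0, new interval: [-0.030000, 0.565000]

After 1 iteration(s), the approximation is c_1 = 0.565000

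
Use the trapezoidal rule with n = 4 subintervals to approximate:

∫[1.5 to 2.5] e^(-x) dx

f(x) = e^(-x)
a = 1.5, b = 2.5, n = 4
h = (b - a)/n = 0.250000

Trapezoidal rule: (h/2)[f(x₀) + 2f(x₁) + 2f(x₂) + ... + f(xₙ)]

x_0 = 1.5000, f(x_0) = 0.223130, coefficient = 1
x_1 = 1.7500, f(x_1) = 0.173774, coefficient = 2
x_2 = 2.0000, f(x_2) = 0.135335, coefficient = 2
x_3 = 2.2500, f(x_3) = 0.105399, coefficient = 2
x_4 = 2.5000, f(x_4) = 0.082085, coefficient = 1

I ≈ (0.250000/2) × 1.134232 = 0.141779
Exact value: 0.141045
Error: 0.000734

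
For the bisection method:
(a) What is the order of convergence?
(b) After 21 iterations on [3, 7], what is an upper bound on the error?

(a) Bisection has linear (order 1) convergence; the error is halved each step.

(b) Error bound = (b-a)/2^n = (7 - 3)/2^{21}
    = 4/2^{21}

(a) 1 (linear); (b) error ≤ 1.91e-06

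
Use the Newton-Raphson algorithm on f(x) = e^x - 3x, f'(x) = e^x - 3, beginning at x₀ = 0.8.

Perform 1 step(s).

f(x) = e^x - 3x
f'(x) = e^x - 3
x₀ = 0.8

Newton-Raphson formula: x_{n+1} = x_n - f(x_n)/f'(x_n)

Iteration 1:
  f(0.800000) = -0.174459
  f'(0.800000) = -0.774459
  x_1 = 0.800000 - (-0.174459)/(-0.774459) = 0.574734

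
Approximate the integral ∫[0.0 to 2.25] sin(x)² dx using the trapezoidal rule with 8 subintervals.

f(x) = sin(x)²
a = 0.0, b = 2.25, n = 8
h = (b - a)/n = 0.281250

Trapezoidal rule: (h/2)[f(x₀) + 2f(x₁) + 2f(x₂) + ... + f(xₙ)]

x_0 = 0.0000, f(x_0) = 0.000000, coefficient = 1
x_1 = 0.2812, f(x_1) = 0.077038, coefficient = 2
x_2 = 0.5625, f(x_2) = 0.284412, coefficient = 2
x_3 = 0.8438, f(x_3) = 0.558219, coefficient = 2
x_4 = 1.1250, f(x_4) = 0.814087, coefficient = 2
x_5 = 1.4062, f(x_5) = 0.973168, coefficient = 2
x_6 = 1.6875, f(x_6) = 0.986442, coefficient = 2
x_7 = 1.9688, f(x_7) = 0.849818, coefficient = 2
x_8 = 2.2500, f(x_8) = 0.605398, coefficient = 1

I ≈ (0.281250/2) × 9.691766 = 1.362905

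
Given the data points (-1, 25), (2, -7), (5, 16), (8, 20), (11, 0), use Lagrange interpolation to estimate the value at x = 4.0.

Lagrange interpolation formula:
P(x) = Σ yᵢ × Lᵢ(x)
where Lᵢ(x) = Π_{j≠i} (x - xⱼ)/(xᵢ - xⱼ)

L_0(4.0) = (4.0 - 2)/(-1 - 2) × (4.0 - 5)/(-1 - 5) × (4.0 - 8)/(-1 - 8) × (4.0 - 11)/(-1 - 11) = -0.028807
L_1(4.0) = (4.0 - (-1))/(2 - (-1)) × (4.0 - 5)/(2 - 5) × (4.0 - 8)/(2 - 8) × (4.0 - 11)/(2 - 11) = 0.288066
L_2(4.0) = (4.0 - (-1))/(5 - (-1)) × (4.0 - 2)/(5 - 2) × (4.0 - 8)/(5 - 8) × (4.0 - 11)/(5 - 11) = 0.864198
L_3(4.0) = (4.0 - (-1))/(8 - (-1)) × (4.0 - 2)/(8 - 2) × (4.0 - 5)/(8 - 5) × (4.0 - 11)/(8 - 11) = -0.144033
L_4(4.0) = (4.0 - (-1))/(11 - (-1)) × (4.0 - 2)/(11 - 2) × (4.0 - 5)/(11 - 5) × (4.0 - 8)/(11 - 8) = 0.020576

P(4.0) = 25×L_0(4.0) + (-7)×L_1(4.0) + 16×L_2(4.0) + 20×L_3(4.0) + 0×L_4(4.0)
P(4.0) = 8.209877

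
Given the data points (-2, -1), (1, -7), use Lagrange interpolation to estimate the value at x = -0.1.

Lagrange interpolation formula:
P(x) = Σ yᵢ × Lᵢ(x)
where Lᵢ(x) = Π_{j≠i} (x - xⱼ)/(xᵢ - xⱼ)

L_0(-0.1) = (-0.1 - 1)/(-2 - 1) = 0.366667
L_1(-0.1) = (-0.1 - (-2))/(1 - (-2)) = 0.633333

P(-0.1) = (-1)×L_0(-0.1) + (-7)×L_1(-0.1)
P(-0.1) = -4.800000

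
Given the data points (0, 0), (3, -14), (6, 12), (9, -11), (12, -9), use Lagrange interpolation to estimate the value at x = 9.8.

Lagrange interpolation formula:
P(x) = Σ yᵢ × Lᵢ(x)
where Lᵢ(x) = Π_{j≠i} (x - xⱼ)/(xᵢ - xⱼ)

L_0(9.8) = (9.8 - 3)/(0 - 3) × (9.8 - 6)/(0 - 6) × (9.8 - 9)/(0 - 9) × (9.8 - 12)/(0 - 12) = -0.023394
L_1(9.8) = (9.8 - 0)/(3 - 0) × (9.8 - 6)/(3 - 6) × (9.8 - 9)/(3 - 9) × (9.8 - 12)/(3 - 12) = 0.134861
L_2(9.8) = (9.8 - 0)/(6 - 0) × (9.8 - 3)/(6 - 3) × (9.8 - 9)/(6 - 9) × (9.8 - 12)/(6 - 12) = -0.361995
L_3(9.8) = (9.8 - 0)/(9 - 0) × (9.8 - 3)/(9 - 3) × (9.8 - 6)/(9 - 6) × (9.8 - 12)/(9 - 12) = 1.146318
L_4(9.8) = (9.8 - 0)/(12 - 0) × (9.8 - 3)/(12 - 3) × (9.8 - 6)/(12 - 6) × (9.8 - 9)/(12 - 9) = 0.104211

P(9.8) = 0×L_0(9.8) + (-14)×L_1(9.8) + 12×L_2(9.8) + (-11)×L_3(9.8) + (-9)×L_4(9.8)
P(9.8) = -19.779384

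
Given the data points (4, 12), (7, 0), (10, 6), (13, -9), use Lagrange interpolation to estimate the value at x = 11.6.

Lagrange interpolation formula:
P(x) = Σ yᵢ × Lᵢ(x)
where Lᵢ(x) = Π_{j≠i} (x - xⱼ)/(xᵢ - xⱼ)

L_0(11.6) = (11.6 - 7)/(4 - 7) × (11.6 - 10)/(4 - 10) × (11.6 - 13)/(4 - 13) = 0.063605
L_1(11.6) = (11.6 - 4)/(7 - 4) × (11.6 - 10)/(7 - 10) × (11.6 - 13)/(7 - 13) = -0.315259
L_2(11.6) = (11.6 - 4)/(10 - 4) × (11.6 - 7)/(10 - 7) × (11.6 - 13)/(10 - 13) = 0.906370
L_3(11.6) = (11.6 - 4)/(13 - 4) × (11.6 - 7)/(13 - 7) × (11.6 - 10)/(13 - 10) = 0.345284

P(11.6) = 12×L_0(11.6) + 0×L_1(11.6) + 6×L_2(11.6) + (-9)×L_3(11.6)
P(11.6) = 3.093926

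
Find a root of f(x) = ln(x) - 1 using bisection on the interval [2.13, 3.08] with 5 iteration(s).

f(x) = ln(x) - 1
Initial interval: [2.13, 3.08]

Iteration 1:
  c_1 = (2.130000 + 3.080000)/2 = 2.605000
  f(c_1) = f(2.605000) = -0.042567
  f(a) × f(c) ≥ 0, new interval: [2.605000, 3.080000]
Iteration 2:
  c_2 = (2.605000 + 3.080000)/2 = 2.842500
  f(c_2) = f(2.842500) = 0.044684
  f(a) × f(c) < 0, new interval: [2.605000, 2.842500]
Iteration 3:
  c_3 = (2.605000 + 2.842500)/2 = 2.723750
  f(c_3) = f(2.723750) = 0.002010
  f(a) × f(c) < 0, new interval: [2.605000, 2.723750]
Iteration 4:
  c_4 = (2.605000 + 2.723750)/2 = 2.664375
  f(c_4) = f(2.664375) = -0.020030
  f(a) × f(c) ≥ 0, new interval: [2.664375, 2.723750]
Iteration 5:
  c_5 = (2.664375 + 2.723750)/2 = 2.694062
  f(c_5) = f(2.694062) = -0.008950
  f(a) × f(c) ≥ 0, new interval: [2.694062, 2.723750]

After 5 iteration(s), the approximation is c_5 = 2.694062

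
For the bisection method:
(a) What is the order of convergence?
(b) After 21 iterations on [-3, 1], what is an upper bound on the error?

(a) Bisection has linear (order 1) convergence; the error is halved each step.

(b) Error bound = (b-a)/2^n = (1 - (-3))/2^{21}
    = 4/2^{21}

(a) 1 (linear); (b) error ≤ 1.91e-06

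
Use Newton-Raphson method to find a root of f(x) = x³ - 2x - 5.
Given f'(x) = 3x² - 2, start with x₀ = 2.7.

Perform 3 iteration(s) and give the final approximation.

f(x) = x³ - 2x - 5
f'(x) = 3x² - 2
x₀ = 2.7

Newton-Raphson formula: x_{n+1} = x_n - f(x_n)/f'(x_n)

Iteration 1:
  f(2.700000) = 9.283000
  f'(2.700000) = 19.870000
  x_1 = 2.700000 - 9.283000/19.870000 = 2.232813
Iteration 2:
  f(2.232813) = 1.665964
  f'(2.232813) = 12.956366
  x_2 = 2.232813 - 1.665964/12.956366 = 2.104231
Iteration 3:
  f(2.104231) = 0.108623
  f'(2.104231) = 11.283360
  x_3 = 2.104231 - 0.108623/11.283360 = 2.094604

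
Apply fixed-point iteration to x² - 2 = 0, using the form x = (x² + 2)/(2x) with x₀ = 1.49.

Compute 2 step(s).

Equation: x² - 2 = 0
Fixed-point form: x = (x² + 2)/(2x)
x₀ = 1.49

x_1 = g(1.490000) = 1.416141
x_2 = g(1.416141) = 1.414215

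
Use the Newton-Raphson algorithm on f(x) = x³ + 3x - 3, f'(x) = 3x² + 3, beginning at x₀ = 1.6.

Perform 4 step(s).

f(x) = x³ + 3x - 3
f'(x) = 3x² + 3
x₀ = 1.6

Newton-Raphson formula: x_{n+1} = x_n - f(x_n)/f'(x_n)

Iteration 1:
  f(1.600000) = 5.896000
  f'(1.600000) = 10.680000
  x_1 = 1.600000 - 5.896000/10.680000 = 1.047940
Iteration 2:
  f(1.047940) = 1.294645
  f'(1.047940) = 6.294535
  x_2 = 1.047940 - 1.294645/6.294535 = 0.842262
Iteration 3:
  f(0.842262) = 0.124293
  f'(0.842262) = 5.128218
  x_3 = 0.842262 - 0.124293/5.128218 = 0.818025
Iteration 4:
  f(0.818025) = 0.001470
  f'(0.818025) = 5.007496
  x_4 = 0.818025 - 0.001470/5.007496 = 0.817732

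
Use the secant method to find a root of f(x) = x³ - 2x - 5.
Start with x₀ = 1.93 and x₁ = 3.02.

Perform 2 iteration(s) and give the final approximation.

f(x) = x³ - 2x - 5
x₀ = 1.93, x₁ = 3.02

Secant formula: x_{n+1} = x_n - f(x_n)(x_n - x_{n-1})/(f(x_n) - f(x_{n-1}))

Iteration 1:
  f(1.930000) = -1.670943
  f(3.020000) = 16.503608
  x_2 = 3.020000 - 16.503608×(3.020000 - 1.930000)/(16.503608 - (-1.670943))
       = 2.030213
Iteration 2:
  f(3.020000) = 16.503608
  f(2.030213) = -0.692365
  x_3 = 2.030213 - (-0.692365)×(2.030213 - 3.020000)/(-0.692365 - 16.503608)
       = 2.070065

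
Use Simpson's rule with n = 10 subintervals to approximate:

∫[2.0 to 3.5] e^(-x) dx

f(x) = e^(-x)
a = 2.0, b = 3.5, n = 10
h = (b - a)/n = 0.150000

Simpson's rule: (h/3)[f(x₀) + 4f(x₁) + 2f(x₂) + ... + f(xₙ)]

x_0 = 2.0000, f(x_0) = 0.135335, coefficient = 1
x_1 = 2.1500, f(x_1) = 0.116484, coefficient = 4
x_2 = 2.3000, f(x_2) = 0.100259, coefficient = 2
x_3 = 2.4500, f(x_3) = 0.086294, coefficient = 4
x_4 = 2.6000, f(x_4) = 0.074274, coefficient = 2
x_5 = 2.7500, f(x_5) = 0.063928, coefficient = 4
x_6 = 2.9000, f(x_6) = 0.055023, coefficient = 2
x_7 = 3.0500, f(x_7) = 0.047359, coefficient = 4
x_8 = 3.2000, f(x_8) = 0.040762, coefficient = 2
x_9 = 3.3500, f(x_9) = 0.035084, coefficient = 4
x_10 = 3.5000, f(x_10) = 0.030197, coefficient = 1

I ≈ (0.150000/3) × 2.102764 = 0.105138
Exact value: 0.105138
Error: 0.000000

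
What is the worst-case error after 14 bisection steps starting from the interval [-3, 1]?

Bisection error bound: |error| ≤ (b-a)/2^n
|error| ≤ (1 - (-3))/2^14 = 4/2^14
|error| ≤ 0.0002441406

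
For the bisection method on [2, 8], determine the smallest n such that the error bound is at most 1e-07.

We need (b-a)/2^n ≤ 1e-07
(8 - 2)/2^n ≤ 1e-07
6/2^n ≤ 1e-07
2^n ≥ 60000000
n ≥ log₂(60000000) = 25.84
n ≥ 26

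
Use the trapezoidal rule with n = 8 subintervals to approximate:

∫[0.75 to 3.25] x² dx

f(x) = x²
a = 0.75, b = 3.25, n = 8
h = (b - a)/n = 0.312500

Trapezoidal rule: (h/2)[f(x₀) + 2f(x₁) + 2f(x₂) + ... + f(xₙ)]

x_0 = 0.7500, f(x_0) = 0.562500, coefficient = 1
x_1 = 1.0625, f(x_1) = 1.128906, coefficient = 2
x_2 = 1.3750, f(x_2) = 1.890625, coefficient = 2
x_3 = 1.6875, f(x_3) = 2.847656, coefficient = 2
x_4 = 2.0000, f(x_4) = 4.000000, coefficient = 2
x_5 = 2.3125, f(x_5) = 5.347656, coefficient = 2
x_6 = 2.6250, f(x_6) = 6.890625, coefficient = 2
x_7 = 2.9375, f(x_7) = 8.628906, coefficient = 2
x_8 = 3.2500, f(x_8) = 10.562500, coefficient = 1

I ≈ (0.312500/2) × 72.593750 = 11.342773
Exact value: 11.302083
Error: 0.040690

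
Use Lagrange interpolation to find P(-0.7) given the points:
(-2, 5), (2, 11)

Lagrange interpolation formula:
P(x) = Σ yᵢ × Lᵢ(x)
where Lᵢ(x) = Π_{j≠i} (x - xⱼ)/(xᵢ - xⱼ)

L_0(-0.7) = (-0.7 - 2)/(-2 - 2) = 0.675000
L_1(-0.7) = (-0.7 - (-2))/(2 - (-2)) = 0.325000

P(-0.7) = 5×L_0(-0.7) + 11×L_1(-0.7)
P(-0.7) = 6.950000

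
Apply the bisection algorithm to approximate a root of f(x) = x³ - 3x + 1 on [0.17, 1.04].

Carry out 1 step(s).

f(x) = x³ - 3x + 1
Initial interval: [0.17, 1.04]

Iteration 1:
  c_1 = (0.170000 + 1.040000)/2 = 0.605000
  f(c_1) = f(0.605000) = -0.593555
  f(a) × f(c) < 0, new interval: [0.170000, 0.605000]

After 1 iteration(s), the approximation is c_1 = 0.605000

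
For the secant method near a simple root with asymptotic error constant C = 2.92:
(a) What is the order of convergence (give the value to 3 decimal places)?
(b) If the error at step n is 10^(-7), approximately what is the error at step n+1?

(a) Secant method has superlinear convergence with order φ = (1+√5)/2 ≈ 1.618.
    This means |e_{n+1}| ≈ C|e_n|^1.618.

(b) With |e_n| = 10^(-7) and C = 2.92:
    |e_{n+1}| ≈ 2.92 × (10^(-7))^1.618 = 2.92 × 10^(-11.33)

(a) ≈ 1.618 (golden ratio); (b) |e_{n+1}| ≈ 1.378e-11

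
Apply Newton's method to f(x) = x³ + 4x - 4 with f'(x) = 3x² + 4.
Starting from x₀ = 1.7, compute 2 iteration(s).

f(x) = x³ + 4x - 4
f'(x) = 3x² + 4
x₀ = 1.7

Newton-Raphson formula: x_{n+1} = x_n - f(x_n)/f'(x_n)

Iteration 1:
  f(1.700000) = 7.713000
  f'(1.700000) = 12.670000
  x_1 = 1.700000 - 7.713000/12.670000 = 1.091239
Iteration 2:
  f(1.091239) = 1.664407
  f'(1.091239) = 7.572409
  x_2 = 1.091239 - 1.664407/7.572409 = 0.871440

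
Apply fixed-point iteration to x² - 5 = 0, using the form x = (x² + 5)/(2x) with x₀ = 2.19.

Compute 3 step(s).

Equation: x² - 5 = 0
Fixed-point form: x = (x² + 5)/(2x)
x₀ = 2.19

x_1 = g(2.190000) = 2.236553
x_2 = g(2.236553) = 2.236068
x_3 = g(2.236068) = 2.236068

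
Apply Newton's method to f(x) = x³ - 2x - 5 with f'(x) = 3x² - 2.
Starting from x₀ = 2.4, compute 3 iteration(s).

f(x) = x³ - 2x - 5
f'(x) = 3x² - 2
x₀ = 2.4

Newton-Raphson formula: x_{n+1} = x_n - f(x_n)/f'(x_n)

Iteration 1:
  f(2.400000) = 4.024000
  f'(2.400000) = 15.280000
  x_1 = 2.400000 - 4.024000/15.280000 = 2.136649
Iteration 2:
  f(2.136649) = 0.481082
  f'(2.136649) = 11.695810
  x_2 = 2.136649 - 0.481082/11.695810 = 2.095516
Iteration 3:
  f(2.095516) = 0.010775
  f'(2.095516) = 11.173567
  x_3 = 2.095516 - 0.010775/11.173567 = 2.094552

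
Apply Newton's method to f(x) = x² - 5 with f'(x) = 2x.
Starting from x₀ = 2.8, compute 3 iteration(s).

f(x) = x² - 5
f'(x) = 2x
x₀ = 2.8

Newton-Raphson formula: x_{n+1} = x_n - f(x_n)/f'(x_n)

Iteration 1:
  f(2.800000) = 2.840000
  f'(2.800000) = 5.600000
  x_1 = 2.800000 - 2.840000/5.600000 = 2.292857
Iteration 2:
  f(2.292857) = 0.257194
  f'(2.292857) = 4.585714
  x_2 = 2.292857 - 0.257194/4.585714 = 2.236771
Iteration 3:
  f(2.236771) = 0.003146
  f'(2.236771) = 4.473543
  x_3 = 2.236771 - 0.003146/4.473543 = 2.236068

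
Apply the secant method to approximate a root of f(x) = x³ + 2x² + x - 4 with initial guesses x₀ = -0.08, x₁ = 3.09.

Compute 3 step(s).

f(x) = x³ + 2x² + x - 4
x₀ = -0.08, x₁ = 3.09

Secant formula: x_{n+1} = x_n - f(x_n)(x_n - x_{n-1})/(f(x_n) - f(x_{n-1}))

Iteration 1:
  f(-0.080000) = -4.067712
  f(3.090000) = 47.689829
  x_2 = 3.090000 - 47.689829×(3.090000 - (-0.080000))/(47.689829 - (-4.067712))
       = 0.169136
Iteration 2:
  f(3.090000) = 47.689829
  f(0.169136) = -3.768812
  x_3 = 0.169136 - (-3.768812)×(0.169136 - 3.090000)/(-3.768812 - 47.689829)
       = 0.383059
Iteration 3:
  f(0.169136) = -3.768812
  f(0.383059) = -3.267266
  x_4 = 0.383059 - (-3.267266)×(0.383059 - 0.169136)/(-3.267266 - (-3.768812))
       = 1.776635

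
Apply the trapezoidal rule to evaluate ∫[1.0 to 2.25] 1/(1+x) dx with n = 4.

f(x) = 1/(1+x)
a = 1.0, b = 2.25, n = 4
h = (b - a)/n = 0.312500

Trapezoidal rule: (h/2)[f(x₀) + 2f(x₁) + 2f(x₂) + ... + f(xₙ)]

x_0 = 1.0000, f(x_0) = 0.500000, coefficient = 1
x_1 = 1.3125, f(x_1) = 0.432432, coefficient = 2
x_2 = 1.6250, f(x_2) = 0.380952, coefficient = 2
x_3 = 1.9375, f(x_3) = 0.340426, coefficient = 2
x_4 = 2.2500, f(x_4) = 0.307692, coefficient = 1

I ≈ (0.312500/2) × 3.115313 = 0.486768
Exact value: 0.485508
Error: 0.001260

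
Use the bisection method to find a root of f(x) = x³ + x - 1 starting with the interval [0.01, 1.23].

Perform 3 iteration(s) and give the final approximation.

f(x) = x³ + x - 1
Initial interval: [0.01, 1.23]

Iteration 1:
  c_1 = (0.010000 + 1.230000)/2 = 0.620000
  f(c_1) = f(0.620000) = -0.141672
  f(a) × f(c) ≥ 0, new interval: [0.620000, 1.230000]
Iteration 2:
  c_2 = (0.620000 + 1.230000)/2 = 0.925000
  f(c_2) = f(0.925000) = 0.716453
  f(a) × f(c) < 0, new interval: [0.620000, 0.925000]
Iteration 3:
  c_3 = (0.620000 + 0.925000)/2 = 0.772500
  f(c_3) = f(0.772500) = 0.233494
  f(a) × f(c) < 0, new interval: [0.620000, 0.772500]

After 3 iteration(s), the approximation is c_3 = 0.772500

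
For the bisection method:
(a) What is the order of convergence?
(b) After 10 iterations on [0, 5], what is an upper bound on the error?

(a) Bisection has linear (order 1) convergence; the error is halved each step.

(b) Error bound = (b-a)/2^n = (5 - 0)/2^{10}
    = 5/2^{10}

(a) 1 (linear); (b) error ≤ 4.88e-03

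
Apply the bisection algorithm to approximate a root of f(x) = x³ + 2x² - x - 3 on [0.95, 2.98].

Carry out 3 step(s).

f(x) = x³ + 2x² - x - 3
Initial interval: [0.95, 2.98]

Iteration 1:
  c_1 = (0.950000 + 2.980000)/2 = 1.965000
  f(c_1) = f(1.965000) = 10.344757
  f(a) × f(c) < 0, new interval: [0.950000, 1.965000]
Iteration 2:
  c_2 = (0.950000 + 1.965000)/2 = 1.457500
  f(c_2) = f(1.457500) = 2.887289
  f(a) × f(c) < 0, new interval: [0.950000, 1.457500]
Iteration 3:
  c_3 = (0.950000 + 1.457500)/2 = 1.203750
  f(c_3) = f(1.203750) = 0.438529
  f(a) × f(c) < 0, new interval: [0.950000, 1.203750]

After 3 iteration(s), the approximation is c_3 = 1.203750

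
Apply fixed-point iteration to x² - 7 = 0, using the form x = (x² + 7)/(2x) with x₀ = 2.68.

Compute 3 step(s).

Equation: x² - 7 = 0
Fixed-point form: x = (x² + 7)/(2x)
x₀ = 2.68

x_1 = g(2.680000) = 2.645970
x_2 = g(2.645970) = 2.645751
x_3 = g(2.645751) = 2.645751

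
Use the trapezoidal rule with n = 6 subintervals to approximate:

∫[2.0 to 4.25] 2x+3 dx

f(x) = 2x+3
a = 2.0, b = 4.25, n = 6
h = (b - a)/n = 0.375000

Trapezoidal rule: (h/2)[f(x₀) + 2f(x₁) + 2f(x₂) + ... + f(xₙ)]

x_0 = 2.0000, f(x_0) = 7.000000, coefficient = 1
x_1 = 2.3750, f(x_1) = 7.750000, coefficient = 2
x_2 = 2.7500, f(x_2) = 8.500000, coefficient = 2
x_3 = 3.1250, f(x_3) = 9.250000, coefficient = 2
x_4 = 3.5000, f(x_4) = 10.000000, coefficient = 2
x_5 = 3.8750, f(x_5) = 10.750000, coefficient = 2
x_6 = 4.2500, f(x_6) = 11.500000, coefficient = 1

I ≈ (0.375000/2) × 111.000000 = 20.812500
Exact value: 20.812500
Error: 0.000000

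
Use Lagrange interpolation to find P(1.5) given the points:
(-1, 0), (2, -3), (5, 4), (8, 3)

Lagrange interpolation formula:
P(x) = Σ yᵢ × Lᵢ(x)
where Lᵢ(x) = Π_{j≠i} (x - xⱼ)/(xᵢ - xⱼ)

L_0(1.5) = (1.5 - 2)/(-1 - 2) × (1.5 - 5)/(-1 - 5) × (1.5 - 8)/(-1 - 8) = 0.070216
L_1(1.5) = (1.5 - (-1))/(2 - (-1)) × (1.5 - 5)/(2 - 5) × (1.5 - 8)/(2 - 8) = 1.053241
L_2(1.5) = (1.5 - (-1))/(5 - (-1)) × (1.5 - 2)/(5 - 2) × (1.5 - 8)/(5 - 8) = -0.150463
L_3(1.5) = (1.5 - (-1))/(8 - (-1)) × (1.5 - 2)/(8 - 2) × (1.5 - 5)/(8 - 5) = 0.027006

P(1.5) = 0×L_0(1.5) + (-3)×L_1(1.5) + 4×L_2(1.5) + 3×L_3(1.5)
P(1.5) = -3.680556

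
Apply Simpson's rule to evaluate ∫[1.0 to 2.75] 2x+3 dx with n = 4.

f(x) = 2x+3
a = 1.0, b = 2.75, n = 4
h = (b - a)/n = 0.437500

Simpson's rule: (h/3)[f(x₀) + 4f(x₁) + 2f(x₂) + ... + f(xₙ)]

x_0 = 1.0000, f(x_0) = 5.000000, coefficient = 1
x_1 = 1.4375, f(x_1) = 5.875000, coefficient = 4
x_2 = 1.8750, f(x_2) = 6.750000, coefficient = 2
x_3 = 2.3125, f(x_3) = 7.625000, coefficient = 4
x_4 = 2.7500, f(x_4) = 8.500000, coefficient = 1

I ≈ (0.437500/3) × 81.000000 = 11.812500
Exact value: 11.812500
Error: 0.000000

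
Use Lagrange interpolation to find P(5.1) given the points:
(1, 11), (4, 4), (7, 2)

Lagrange interpolation formula:
P(x) = Σ yᵢ × Lᵢ(x)
where Lᵢ(x) = Π_{j≠i} (x - xⱼ)/(xᵢ - xⱼ)

L_0(5.1) = (5.1 - 4)/(1 - 4) × (5.1 - 7)/(1 - 7) = -0.116111
L_1(5.1) = (5.1 - 1)/(4 - 1) × (5.1 - 7)/(4 - 7) = 0.865556
L_2(5.1) = (5.1 - 1)/(7 - 1) × (5.1 - 4)/(7 - 4) = 0.250556

P(5.1) = 11×L_0(5.1) + 4×L_1(5.1) + 2×L_2(5.1)
P(5.1) = 2.686111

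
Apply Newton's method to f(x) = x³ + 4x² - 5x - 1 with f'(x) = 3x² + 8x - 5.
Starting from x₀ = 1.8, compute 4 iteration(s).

f(x) = x³ + 4x² - 5x - 1
f'(x) = 3x² + 8x - 5
x₀ = 1.8

Newton-Raphson formula: x_{n+1} = x_n - f(x_n)/f'(x_n)

Iteration 1:
  f(1.800000) = 8.792000
  f'(1.800000) = 19.120000
  x_1 = 1.800000 - 8.792000/19.120000 = 1.340167
Iteration 2:
  f(1.340167) = 1.890363
  f'(1.340167) = 11.109485
  x_2 = 1.340167 - 1.890363/11.109485 = 1.170010
Iteration 3:
  f(1.170010) = 0.227296
  f'(1.170010) = 8.466847
  x_3 = 1.170010 - 0.227296/8.466847 = 1.143164
Iteration 4:
  f(1.143164) = 0.005393
  f'(1.143164) = 8.065790
  x_4 = 1.143164 - 0.005393/8.065790 = 1.142496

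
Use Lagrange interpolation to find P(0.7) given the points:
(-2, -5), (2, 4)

Lagrange interpolation formula:
P(x) = Σ yᵢ × Lᵢ(x)
where Lᵢ(x) = Π_{j≠i} (x - xⱼ)/(xᵢ - xⱼ)

L_0(0.7) = (0.7 - 2)/(-2 - 2) = 0.325000
L_1(0.7) = (0.7 - (-2))/(2 - (-2)) = 0.675000

P(0.7) = (-5)×L_0(0.7) + 4×L_1(0.7)
P(0.7) = 1.075000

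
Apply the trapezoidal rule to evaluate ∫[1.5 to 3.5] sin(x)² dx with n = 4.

f(x) = sin(x)²
a = 1.5, b = 3.5, n = 4
h = (b - a)/n = 0.500000

Trapezoidal rule: (h/2)[f(x₀) + 2f(x₁) + 2f(x₂) + ... + f(xₙ)]

x_0 = 1.5000, f(x_0) = 0.994996, coefficient = 1
x_1 = 2.0000, f(x_1) = 0.826822, coefficient = 2
x_2 = 2.5000, f(x_2) = 0.358169, coefficient = 2
x_3 = 3.0000, f(x_3) = 0.019915, coefficient = 2
x_4 = 3.5000, f(x_4) = 0.123049, coefficient = 1

I ≈ (0.500000/2) × 3.527856 = 0.881964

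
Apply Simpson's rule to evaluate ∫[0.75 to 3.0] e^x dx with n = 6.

f(x) = e^x
a = 0.75, b = 3.0, n = 6
h = (b - a)/n = 0.375000

Simpson's rule: (h/3)[f(x₀) + 4f(x₁) + 2f(x₂) + ... + f(xₙ)]

x_0 = 0.7500, f(x_0) = 2.117000, coefficient = 1
x_1 = 1.1250, f(x_1) = 3.080217, coefficient = 4
x_2 = 1.5000, f(x_2) = 4.481689, coefficient = 2
x_3 = 1.8750, f(x_3) = 6.520819, coefficient = 4
x_4 = 2.2500, f(x_4) = 9.487736, coefficient = 2
x_5 = 2.6250, f(x_5) = 13.804574, coefficient = 4
x_6 = 3.0000, f(x_6) = 20.085537, coefficient = 1

I ≈ (0.375000/3) × 143.763827 = 17.970478
Exact value: 17.968537
Error: 0.001942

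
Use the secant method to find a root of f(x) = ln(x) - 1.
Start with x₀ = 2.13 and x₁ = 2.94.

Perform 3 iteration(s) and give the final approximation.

f(x) = ln(x) - 1
x₀ = 2.13, x₁ = 2.94

Secant formula: x_{n+1} = x_n - f(x_n)(x_n - x_{n-1})/(f(x_n) - f(x_{n-1}))

Iteration 1:
  f(2.130000) = -0.243878
  f(2.940000) = 0.078410
  x_2 = 2.940000 - 0.078410×(2.940000 - 2.130000)/(0.078410 - (-0.243878))
       = 2.742935
Iteration 2:
  f(2.940000) = 0.078410
  f(2.742935) = 0.009028
  x_3 = 2.742935 - 0.009028×(2.742935 - 2.940000)/(0.009028 - 0.078410)
       = 2.717291
Iteration 3:
  f(2.742935) = 0.009028
  f(2.717291) = -0.000365
  x_4 = 2.717291 - (-0.000365)×(2.717291 - 2.742935)/(-0.000365 - 0.009028)
       = 2.718286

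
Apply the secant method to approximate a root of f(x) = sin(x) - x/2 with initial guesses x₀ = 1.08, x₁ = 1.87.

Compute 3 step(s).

f(x) = sin(x) - x/2
x₀ = 1.08, x₁ = 1.87

Secant formula: x_{n+1} = x_n - f(x_n)(x_n - x_{n-1})/(f(x_n) - f(x_{n-1}))

Iteration 1:
  f(1.080000) = 0.341958
  f(1.870000) = 0.020572
  x_2 = 1.870000 - 0.020572×(1.870000 - 1.080000)/(0.020572 - 0.341958)
       = 1.920567
Iteration 2:
  f(1.870000) = 0.020572
  f(1.920567) = -0.020832
  x_3 = 1.920567 - (-0.020832)×(1.920567 - 1.870000)/(-0.020832 - 0.020572)
       = 1.895124
Iteration 3:
  f(1.920567) = -0.020832
  f(1.895124) = 0.000303
  x_4 = 1.895124 - 0.000303×(1.895124 - 1.920567)/(0.000303 - (-0.020832))
       = 1.895489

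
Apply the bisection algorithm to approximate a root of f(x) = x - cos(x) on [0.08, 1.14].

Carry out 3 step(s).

f(x) = x - cos(x)
Initial interval: [0.08, 1.14]

Iteration 1:
  c_1 = (0.080000 + 1.140000)/2 = 0.610000
  f(c_1) = f(0.610000) = -0.209648
  f(a) × f(c) ≥ 0, new interval: [0.610000, 1.140000]
Iteration 2:
  c_2 = (0.610000 + 1.140000)/2 = 0.875000
  f(c_2) = f(0.875000) = 0.234003
  f(a) × f(c) < 0, new interval: [0.610000, 0.875000]
Iteration 3:
  c_3 = (0.610000 + 0.875000)/2 = 0.742500
  f(c_3) = f(0.742500) = 0.005719
  f(a) × f(c) < 0, new interval: [0.610000, 0.742500]

After 3 iteration(s), the approximation is c_3 = 0.742500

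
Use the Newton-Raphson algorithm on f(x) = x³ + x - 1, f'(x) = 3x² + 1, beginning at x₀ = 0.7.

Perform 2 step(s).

f(x) = x³ + x - 1
f'(x) = 3x² + 1
x₀ = 0.7

Newton-Raphson formula: x_{n+1} = x_n - f(x_n)/f'(x_n)

Iteration 1:
  f(0.700000) = 0.043000
  f'(0.700000) = 2.470000
  x_1 = 0.700000 - 0.043000/2.470000 = 0.682591
Iteration 2:
  f(0.682591) = 0.000631
  f'(0.682591) = 2.397792
  x_2 = 0.682591 - 0.000631/2.397792 = 0.682328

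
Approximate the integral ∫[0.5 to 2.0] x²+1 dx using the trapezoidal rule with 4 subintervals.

f(x) = x²+1
a = 0.5, b = 2.0, n = 4
h = (b - a)/n = 0.375000

Trapezoidal rule: (h/2)[f(x₀) + 2f(x₁) + 2f(x₂) + ... + f(xₙ)]

x_0 = 0.5000, f(x_0) = 1.250000, coefficient = 1
x_1 = 0.8750, f(x_1) = 1.765625, coefficient = 2
x_2 = 1.2500, f(x_2) = 2.562500, coefficient = 2
x_3 = 1.6250, f(x_3) = 3.640625, coefficient = 2
x_4 = 2.0000, f(x_4) = 5.000000, coefficient = 1

I ≈ (0.375000/2) × 22.187500 = 4.160156
Exact value: 4.125000
Error: 0.035156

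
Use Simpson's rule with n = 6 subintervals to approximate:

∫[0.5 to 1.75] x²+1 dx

f(x) = x²+1
a = 0.5, b = 1.75, n = 6
h = (b - a)/n = 0.208333

Simpson's rule: (h/3)[f(x₀) + 4f(x₁) + 2f(x₂) + ... + f(xₙ)]

x_0 = 0.5000, f(x_0) = 1.250000, coefficient = 1
x_1 = 0.7083, f(x_1) = 1.501736, coefficient = 4
x_2 = 0.9167, f(x_2) = 1.840278, coefficient = 2
x_3 = 1.1250, f(x_3) = 2.265625, coefficient = 4
x_4 = 1.3333, f(x_4) = 2.777778, coefficient = 2
x_5 = 1.5417, f(x_5) = 3.376736, coefficient = 4
x_6 = 1.7500, f(x_6) = 4.062500, coefficient = 1

I ≈ (0.208333/3) × 43.125000 = 2.994792
Exact value: 2.994792
Error: 0.000000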